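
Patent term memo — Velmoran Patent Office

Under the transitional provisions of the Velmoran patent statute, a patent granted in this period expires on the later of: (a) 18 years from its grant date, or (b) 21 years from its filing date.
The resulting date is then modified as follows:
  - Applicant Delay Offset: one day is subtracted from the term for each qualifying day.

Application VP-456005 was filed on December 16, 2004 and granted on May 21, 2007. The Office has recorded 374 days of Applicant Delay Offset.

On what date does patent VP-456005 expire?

2024-12-07

(a) grant + 18 years → 21 May 2025.
(b) filing + 21 years → 16 December 2025.
Later of the two: 16 December 2025.
Applicant Delay Offset: −374 days → 7 December 2024.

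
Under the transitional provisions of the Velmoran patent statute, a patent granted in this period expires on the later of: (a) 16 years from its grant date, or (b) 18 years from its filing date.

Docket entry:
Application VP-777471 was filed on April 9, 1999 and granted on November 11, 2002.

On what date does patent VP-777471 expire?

(a) grant + 16 years → 11 November 2018.
(b) filing + 18 years → 9 April 2017.
Later of the two: 11 November 2018.

November 11, 2018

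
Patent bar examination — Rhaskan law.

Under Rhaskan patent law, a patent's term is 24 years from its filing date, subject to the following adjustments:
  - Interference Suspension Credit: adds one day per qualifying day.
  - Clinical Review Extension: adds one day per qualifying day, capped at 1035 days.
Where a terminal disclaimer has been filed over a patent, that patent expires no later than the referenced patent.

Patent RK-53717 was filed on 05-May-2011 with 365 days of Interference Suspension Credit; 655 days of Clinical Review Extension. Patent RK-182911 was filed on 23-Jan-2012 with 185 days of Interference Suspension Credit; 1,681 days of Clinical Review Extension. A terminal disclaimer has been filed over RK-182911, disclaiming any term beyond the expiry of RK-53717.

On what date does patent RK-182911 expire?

Natural term of RK-182911:
  Base: filing + 24 years → 23 January 2036.
  Interference Suspension Credit: +185 days → 26 July 2036.
  Clinical Review Extension: 1681 days claimed exceeds the 1035-day cap, so +1035 days → 27 May 2039.
Expiry of referenced patent RK-53717:
  Base: filing + 24 years → 5 May 2035.
  Interference Suspension Credit: +365 days → 4 May 2036.
  Clinical Review Extension: 655 days (within the 1035-day cap) → +655 days → 18 February 2038.
Terminal disclaimer: RK-182911 expires on the earlier of 27 May 2039 and 18 February 2038.

2038-02-18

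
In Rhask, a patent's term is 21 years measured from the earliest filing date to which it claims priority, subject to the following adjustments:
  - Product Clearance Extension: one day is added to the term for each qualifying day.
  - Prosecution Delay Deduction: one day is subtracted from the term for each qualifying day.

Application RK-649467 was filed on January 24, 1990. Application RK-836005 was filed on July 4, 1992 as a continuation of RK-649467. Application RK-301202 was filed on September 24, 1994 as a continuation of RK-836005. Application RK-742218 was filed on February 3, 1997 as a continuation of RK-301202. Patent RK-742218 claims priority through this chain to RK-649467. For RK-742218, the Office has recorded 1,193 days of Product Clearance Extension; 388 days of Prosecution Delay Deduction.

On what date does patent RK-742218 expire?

April 8, 2013

Earliest priority filing: 24 January 1990.
Base term: 24 January 1990 + 21 years → 24 January 2011.
Product Clearance Extension: +1193 days → 1 May 2014.
Prosecution Delay Deduction: −388 days → 8 April 2013.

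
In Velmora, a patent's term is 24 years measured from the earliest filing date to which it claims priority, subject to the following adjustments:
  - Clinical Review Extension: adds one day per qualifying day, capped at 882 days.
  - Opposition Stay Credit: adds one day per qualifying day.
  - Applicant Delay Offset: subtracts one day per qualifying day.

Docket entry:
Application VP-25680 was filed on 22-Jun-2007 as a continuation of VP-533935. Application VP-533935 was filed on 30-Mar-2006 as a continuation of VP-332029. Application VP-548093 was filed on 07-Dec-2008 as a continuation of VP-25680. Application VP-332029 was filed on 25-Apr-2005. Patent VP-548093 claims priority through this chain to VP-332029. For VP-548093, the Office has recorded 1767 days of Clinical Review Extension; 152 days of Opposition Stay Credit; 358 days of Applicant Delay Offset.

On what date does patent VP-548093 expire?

Earliest priority filing: 25 April 2005.
Base term: 25 April 2005 + 24 years → 25 April 2029.
Clinical Review Extension: 1767 days claimed exceeds the 882-day cap, so +882 days → 24 September 2031.
Opposition Stay Credit: +152 days → 23 February 2032.
Applicant Delay Offset: −358 days → 2 March 2031.

2031-03-02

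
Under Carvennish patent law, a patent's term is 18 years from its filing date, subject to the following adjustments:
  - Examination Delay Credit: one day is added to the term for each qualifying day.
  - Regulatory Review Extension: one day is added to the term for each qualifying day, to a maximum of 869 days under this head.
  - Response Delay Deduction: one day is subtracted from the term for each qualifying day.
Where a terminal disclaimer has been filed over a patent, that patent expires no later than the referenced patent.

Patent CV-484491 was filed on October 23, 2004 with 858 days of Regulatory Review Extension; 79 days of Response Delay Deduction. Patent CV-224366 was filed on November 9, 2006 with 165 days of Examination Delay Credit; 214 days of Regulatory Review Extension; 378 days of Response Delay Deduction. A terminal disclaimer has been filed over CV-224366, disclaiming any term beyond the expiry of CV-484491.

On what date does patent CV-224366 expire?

Natural term of CV-224366:
  Base: filing + 18 years → 9 November 2024.
  Examination Delay Credit: +165 days → 23 April 2025.
  Regulatory Review Extension: 214 days (within the 869-day cap) → +214 days → 23 November 2025.
  Response Delay Deduction: −378 days → 10 November 2024.
Expiry of referenced patent CV-484491:
  Base: filing + 18 years → 23 October 2022.
  Regulatory Review Extension: 858 days (within the 869-day cap) → +858 days → 27 February 2025.
  Response Delay Deduction: −79 days → 10 December 2024.
Terminal disclaimer: CV-224366 expires on the earlier of 10 November 2024 and 10 December 2024.

2024-11-10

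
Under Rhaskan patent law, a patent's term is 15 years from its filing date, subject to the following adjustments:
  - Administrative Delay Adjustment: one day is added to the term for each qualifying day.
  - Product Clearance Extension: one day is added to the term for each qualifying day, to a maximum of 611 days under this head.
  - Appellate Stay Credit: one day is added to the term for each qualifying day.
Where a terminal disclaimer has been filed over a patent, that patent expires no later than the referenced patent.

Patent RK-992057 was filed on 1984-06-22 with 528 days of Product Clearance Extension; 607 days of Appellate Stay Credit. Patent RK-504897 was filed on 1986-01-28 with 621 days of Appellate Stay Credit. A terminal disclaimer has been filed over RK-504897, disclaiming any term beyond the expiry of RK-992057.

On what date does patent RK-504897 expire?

2002-07-31

Natural term of RK-504897:
  Base: filing + 15 years → 28 January 2001.
  Appellate Stay Credit: +621 days → 11 October 2002.
Expiry of referenced patent RK-992057:
  Base: filing + 15 years → 22 June 1999.
  Product Clearance Extension: 528 days (within the 611-day cap) → +528 days → 1 December 2000.
  Appellate Stay Credit: +607 days → 31 July 2002.
Terminal disclaimer: RK-504897 expires on the earlier of 11 October 2002 and 31 July 2002.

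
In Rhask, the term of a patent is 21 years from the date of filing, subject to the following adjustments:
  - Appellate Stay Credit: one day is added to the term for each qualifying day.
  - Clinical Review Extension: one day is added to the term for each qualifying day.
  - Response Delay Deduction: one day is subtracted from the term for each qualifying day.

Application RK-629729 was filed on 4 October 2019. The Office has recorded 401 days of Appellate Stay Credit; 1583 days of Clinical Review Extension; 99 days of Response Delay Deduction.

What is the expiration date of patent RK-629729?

Base term: filing date + 21 years → 4 October 2040.
Appellate Stay Credit: +401 days → 9 November 2041.
Clinical Review Extension: +1583 days → 11 March 2046.
Response Delay Deduction: −99 days → 2 December 2045.

December 2, 2045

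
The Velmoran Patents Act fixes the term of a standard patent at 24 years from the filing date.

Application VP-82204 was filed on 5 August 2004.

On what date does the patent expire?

August 5, 2028

Filing date + 24 years → 5 August 2028.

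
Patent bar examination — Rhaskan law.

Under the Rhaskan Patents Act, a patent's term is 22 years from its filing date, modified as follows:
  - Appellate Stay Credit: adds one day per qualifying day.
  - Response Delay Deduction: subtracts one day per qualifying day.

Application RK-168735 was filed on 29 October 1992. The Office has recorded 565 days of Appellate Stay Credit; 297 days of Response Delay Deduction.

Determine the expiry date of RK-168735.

July 24, 2015

Base term: filing date + 22 years → 29 October 2014.
Appellate Stay Credit: +565 days → 16 May 2016.
Response Delay Deduction: −297 days → 24 July 2015.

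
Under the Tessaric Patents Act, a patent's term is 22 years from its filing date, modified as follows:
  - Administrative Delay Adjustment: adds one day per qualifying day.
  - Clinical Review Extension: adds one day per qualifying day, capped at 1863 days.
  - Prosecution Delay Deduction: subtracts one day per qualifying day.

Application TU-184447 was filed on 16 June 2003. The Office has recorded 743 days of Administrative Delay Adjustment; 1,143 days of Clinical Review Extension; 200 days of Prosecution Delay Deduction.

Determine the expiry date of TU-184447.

2030-01-27

Base term: filing date + 22 years → 16 June 2025.
Administrative Delay Adjustment: +743 days → 29 June 2027.
Clinical Review Extension: 1143 days (within the 1863-day cap) → +1143 days → 15 August 2030.
Prosecution Delay Deduction: −200 days → 27 January 2030.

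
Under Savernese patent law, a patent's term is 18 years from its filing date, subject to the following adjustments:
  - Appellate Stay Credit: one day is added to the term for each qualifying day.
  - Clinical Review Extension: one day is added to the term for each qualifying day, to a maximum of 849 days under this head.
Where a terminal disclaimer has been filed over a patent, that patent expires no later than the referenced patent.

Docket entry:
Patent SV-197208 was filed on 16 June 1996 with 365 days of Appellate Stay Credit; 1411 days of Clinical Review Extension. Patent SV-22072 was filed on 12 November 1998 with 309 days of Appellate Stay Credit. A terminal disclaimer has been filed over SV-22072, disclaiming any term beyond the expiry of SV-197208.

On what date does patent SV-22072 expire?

Natural term of SV-22072:
  Base: filing + 18 years → 12 November 2016.
  Appellate Stay Credit: +309 days → 17 September 2017.
Expiry of referenced patent SV-197208:
  Base: filing + 18 years → 16 June 2014.
  Appellate Stay Credit: +365 days → 16 June 2015.
  Clinical Review Extension: 1411 days claimed exceeds the 849-day cap, so +849 days → 12 October 2017.
Terminal disclaimer: SV-22072 expires on the earlier of 17 September 2017 and 12 October 2017.

2017-09-17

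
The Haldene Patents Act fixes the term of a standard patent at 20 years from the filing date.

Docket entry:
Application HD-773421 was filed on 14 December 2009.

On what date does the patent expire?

Filing date + 20 years → 14 December 2029.

2029-12-14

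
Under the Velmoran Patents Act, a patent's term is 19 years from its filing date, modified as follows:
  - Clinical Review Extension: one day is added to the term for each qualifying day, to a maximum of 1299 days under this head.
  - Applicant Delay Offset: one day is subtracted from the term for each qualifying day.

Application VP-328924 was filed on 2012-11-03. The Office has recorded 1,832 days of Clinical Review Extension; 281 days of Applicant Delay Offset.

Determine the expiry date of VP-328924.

August 17, 2034

Base term: filing date + 19 years → 3 November 2031.
Clinical Review Extension: 1832 days claimed exceeds the 1299-day cap, so +1299 days → 25 May 2035.
Applicant Delay Offset: −281 days → 17 August 2034.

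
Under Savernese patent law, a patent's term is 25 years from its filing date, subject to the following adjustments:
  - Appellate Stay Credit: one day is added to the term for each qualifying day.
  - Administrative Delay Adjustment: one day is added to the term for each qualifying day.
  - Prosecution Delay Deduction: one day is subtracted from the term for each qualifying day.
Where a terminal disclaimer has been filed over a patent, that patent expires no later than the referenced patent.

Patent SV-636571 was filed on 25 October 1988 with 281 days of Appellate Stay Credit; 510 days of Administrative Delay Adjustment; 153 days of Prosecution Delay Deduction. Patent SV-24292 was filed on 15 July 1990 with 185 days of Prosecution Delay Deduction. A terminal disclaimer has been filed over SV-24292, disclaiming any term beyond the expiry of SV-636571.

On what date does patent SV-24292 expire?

Natural term of SV-24292:
  Base: filing + 25 years → 15 July 2015.
  Prosecution Delay Deduction: −185 days → 11 January 2015.
Expiry of referenced patent SV-636571:
  Base: filing + 25 years → 25 October 2013.
  Appellate Stay Credit: +281 days → 2 August 2014.
  Administrative Delay Adjustment: +510 days → 25 December 2015.
  Prosecution Delay Deduction: −153 days → 25 July 2015.
Terminal disclaimer: SV-24292 expires on the earlier of 11 January 2015 and 25 July 2015.

January 11, 2015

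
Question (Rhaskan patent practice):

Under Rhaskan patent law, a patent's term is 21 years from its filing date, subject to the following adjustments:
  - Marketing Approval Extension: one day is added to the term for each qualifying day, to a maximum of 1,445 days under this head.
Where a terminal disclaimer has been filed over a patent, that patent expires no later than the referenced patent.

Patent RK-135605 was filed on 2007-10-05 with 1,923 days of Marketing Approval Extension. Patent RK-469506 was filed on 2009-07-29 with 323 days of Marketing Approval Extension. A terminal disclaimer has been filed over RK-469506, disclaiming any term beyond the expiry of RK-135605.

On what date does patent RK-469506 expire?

June 17, 2031

Natural term of RK-469506:
  Base: filing + 21 years → 29 July 2030.
  Marketing Approval Extension: 323 days (within the 1445-day cap) → +323 days → 17 June 2031.
Expiry of referenced patent RK-135605:
  Base: filing + 21 years → 5 October 2028.
  Marketing Approval Extension: 1923 days claimed exceeds the 1445-day cap, so +1445 days → 19 September 2032.
Terminal disclaimer: RK-469506 expires on the earlier of 17 June 2031 and 19 September 2032.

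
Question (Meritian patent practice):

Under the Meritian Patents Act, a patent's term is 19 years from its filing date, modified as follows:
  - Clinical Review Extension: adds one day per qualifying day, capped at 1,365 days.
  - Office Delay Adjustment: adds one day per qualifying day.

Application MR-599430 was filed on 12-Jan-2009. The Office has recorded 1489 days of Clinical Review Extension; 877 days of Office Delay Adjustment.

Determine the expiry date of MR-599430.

Base term: filing date + 19 years → 12 January 2028.
Clinical Review Extension: 1489 days claimed exceeds the 1365-day cap, so +1365 days → 8 October 2031.
Office Delay Adjustment: +877 days → 3 March 2034.

2034-03-03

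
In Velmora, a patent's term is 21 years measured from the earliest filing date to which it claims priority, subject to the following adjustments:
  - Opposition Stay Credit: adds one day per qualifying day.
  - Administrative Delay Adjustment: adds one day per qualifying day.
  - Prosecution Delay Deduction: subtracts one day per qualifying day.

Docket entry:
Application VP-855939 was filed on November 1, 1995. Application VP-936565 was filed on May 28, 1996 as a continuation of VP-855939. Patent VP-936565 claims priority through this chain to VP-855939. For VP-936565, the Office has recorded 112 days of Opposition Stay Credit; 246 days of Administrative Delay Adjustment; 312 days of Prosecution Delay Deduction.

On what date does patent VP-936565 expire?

December 17, 2016

Earliest priority filing: 1 November 1995.
Base term: 1 November 1995 + 21 years → 1 November 2016.
Opposition Stay Credit: +112 days → 21 February 2017.
Administrative Delay Adjustment: +246 days → 25 October 2017.
Prosecution Delay Deduction: −312 days → 17 December 2016.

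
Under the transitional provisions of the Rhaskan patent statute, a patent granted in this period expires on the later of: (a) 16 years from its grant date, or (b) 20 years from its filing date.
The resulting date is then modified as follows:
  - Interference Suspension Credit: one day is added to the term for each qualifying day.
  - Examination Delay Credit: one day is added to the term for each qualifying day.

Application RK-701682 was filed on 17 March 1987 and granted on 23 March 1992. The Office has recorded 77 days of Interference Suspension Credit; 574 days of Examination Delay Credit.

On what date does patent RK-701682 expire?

(a) grant + 16 years → 23 March 2008.
(b) filing + 20 years → 17 March 2007.
Later of the two: 23 March 2008.
Interference Suspension Credit: +77 days → 8 June 2008.
Examination Delay Credit: +574 days → 3 January 2010.

2010-01-03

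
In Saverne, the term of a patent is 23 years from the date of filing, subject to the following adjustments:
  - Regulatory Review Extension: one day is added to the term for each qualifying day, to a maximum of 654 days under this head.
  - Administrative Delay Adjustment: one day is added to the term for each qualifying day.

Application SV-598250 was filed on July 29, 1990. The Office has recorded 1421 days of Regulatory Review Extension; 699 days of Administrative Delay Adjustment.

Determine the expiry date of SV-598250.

April 12, 2017

Base term: filing date + 23 years → 29 July 2013.
Regulatory Review Extension: 1421 days claimed exceeds the 654-day cap, so +654 days → 14 May 2015.
Administrative Delay Adjustment: +699 days → 12 April 2017.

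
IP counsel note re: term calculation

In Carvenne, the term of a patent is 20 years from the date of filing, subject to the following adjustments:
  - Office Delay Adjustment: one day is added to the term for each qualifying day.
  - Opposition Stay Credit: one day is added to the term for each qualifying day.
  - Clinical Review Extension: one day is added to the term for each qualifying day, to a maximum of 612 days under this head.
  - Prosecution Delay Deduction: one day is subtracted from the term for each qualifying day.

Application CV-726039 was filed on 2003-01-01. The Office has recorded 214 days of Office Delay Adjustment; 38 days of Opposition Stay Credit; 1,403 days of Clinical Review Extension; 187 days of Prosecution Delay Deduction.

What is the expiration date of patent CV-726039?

2024-11-08

Base term: filing date + 20 years → 1 January 2023.
Office Delay Adjustment: +214 days → 3 August 2023.
Opposition Stay Credit: +38 days → 10 September 2023.
Clinical Review Extension: 1403 days claimed exceeds the 612-day cap, so +612 days → 14 May 2025.
Prosecution Delay Deduction: −187 days → 8 November 2024.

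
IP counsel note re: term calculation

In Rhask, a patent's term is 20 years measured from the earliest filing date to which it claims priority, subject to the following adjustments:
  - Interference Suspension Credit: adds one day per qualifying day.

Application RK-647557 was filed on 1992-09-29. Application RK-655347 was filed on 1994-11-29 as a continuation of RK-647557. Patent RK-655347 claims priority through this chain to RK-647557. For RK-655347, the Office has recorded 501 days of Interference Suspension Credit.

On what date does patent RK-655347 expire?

February 12, 2014

Earliest priority filing: 29 September 1992.
Base term: 29 September 1992 + 20 years → 29 September 2012.
Interference Suspension Credit: +501 days → 12 February 2014.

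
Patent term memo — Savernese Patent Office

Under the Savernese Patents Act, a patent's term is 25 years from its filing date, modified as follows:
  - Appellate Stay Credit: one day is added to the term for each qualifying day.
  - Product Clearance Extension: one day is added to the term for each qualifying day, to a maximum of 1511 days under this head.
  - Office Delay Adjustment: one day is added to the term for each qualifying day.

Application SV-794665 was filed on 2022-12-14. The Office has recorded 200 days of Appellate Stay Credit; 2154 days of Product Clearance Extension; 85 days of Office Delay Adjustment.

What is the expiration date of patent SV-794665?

Base term: filing date + 25 years → 14 December 2047.
Appellate Stay Credit: +200 days → 1 July 2048.
Product Clearance Extension: 2154 days claimed exceeds the 1511-day cap, so +1511 days → 20 August 2052.
Office Delay Adjustment: +85 days → 13 November 2052.

November 13, 2052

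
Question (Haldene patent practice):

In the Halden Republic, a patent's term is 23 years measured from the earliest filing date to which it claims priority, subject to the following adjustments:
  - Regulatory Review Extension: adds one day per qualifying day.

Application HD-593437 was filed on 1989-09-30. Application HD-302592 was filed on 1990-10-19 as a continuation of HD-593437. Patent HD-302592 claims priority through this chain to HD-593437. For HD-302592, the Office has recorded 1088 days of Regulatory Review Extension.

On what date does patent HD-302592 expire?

September 23, 2015

Earliest priority filing: 30 September 1989.
Base term: 30 September 1989 + 23 years → 30 September 2012.
Regulatory Review Extension: +1088 days → 23 September 2015.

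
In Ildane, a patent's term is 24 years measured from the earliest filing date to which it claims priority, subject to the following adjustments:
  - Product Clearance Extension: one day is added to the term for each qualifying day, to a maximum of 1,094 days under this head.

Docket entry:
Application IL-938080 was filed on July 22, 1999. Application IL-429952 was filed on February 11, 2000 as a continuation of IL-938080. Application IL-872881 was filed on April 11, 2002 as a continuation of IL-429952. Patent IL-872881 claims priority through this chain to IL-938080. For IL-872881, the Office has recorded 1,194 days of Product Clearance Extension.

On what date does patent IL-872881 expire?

Earliest priority filing: 22 July 1999.
Base term: 22 July 1999 + 24 years → 22 July 2023.
Product Clearance Extension: 1194 days claimed exceeds the 1094-day cap, so +1094 days → 20 July 2026.

July 20, 2026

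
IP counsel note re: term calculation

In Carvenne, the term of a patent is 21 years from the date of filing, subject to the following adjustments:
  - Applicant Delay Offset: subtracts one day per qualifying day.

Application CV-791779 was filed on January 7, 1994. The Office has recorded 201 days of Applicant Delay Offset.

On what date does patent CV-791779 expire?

June 20, 2014

Base term: filing date + 21 years → 7 January 2015.
Applicant Delay Offset: −201 days → 20 June 2014.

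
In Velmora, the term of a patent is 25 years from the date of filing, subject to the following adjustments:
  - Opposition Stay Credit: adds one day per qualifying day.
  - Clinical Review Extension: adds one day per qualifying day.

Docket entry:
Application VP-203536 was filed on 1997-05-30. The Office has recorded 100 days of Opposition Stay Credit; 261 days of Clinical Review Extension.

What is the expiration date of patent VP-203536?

2023-05-26

Base term: filing date + 25 years → 30 May 2022.
Opposition Stay Credit: +100 days → 7 September 2022.
Clinical Review Extension: +261 days → 26 May 2023.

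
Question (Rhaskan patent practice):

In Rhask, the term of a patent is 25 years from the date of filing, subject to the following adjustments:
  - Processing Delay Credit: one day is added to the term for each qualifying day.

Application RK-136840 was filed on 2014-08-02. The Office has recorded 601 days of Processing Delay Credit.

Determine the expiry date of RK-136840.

Base term: filing date + 25 years → 2 August 2039.
Processing Delay Credit: +601 days → 25 March 2041.

March 25, 2041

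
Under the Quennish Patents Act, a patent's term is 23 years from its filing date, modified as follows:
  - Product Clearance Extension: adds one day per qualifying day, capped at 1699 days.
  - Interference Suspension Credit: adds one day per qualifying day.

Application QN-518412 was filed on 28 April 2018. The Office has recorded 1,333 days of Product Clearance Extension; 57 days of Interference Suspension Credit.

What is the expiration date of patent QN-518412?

Base term: filing date + 23 years → 28 April 2041.
Product Clearance Extension: 1333 days (within the 1699-day cap) → +1333 days → 21 December 2044.
Interference Suspension Credit: +57 days → 16 February 2045.

February 16, 2045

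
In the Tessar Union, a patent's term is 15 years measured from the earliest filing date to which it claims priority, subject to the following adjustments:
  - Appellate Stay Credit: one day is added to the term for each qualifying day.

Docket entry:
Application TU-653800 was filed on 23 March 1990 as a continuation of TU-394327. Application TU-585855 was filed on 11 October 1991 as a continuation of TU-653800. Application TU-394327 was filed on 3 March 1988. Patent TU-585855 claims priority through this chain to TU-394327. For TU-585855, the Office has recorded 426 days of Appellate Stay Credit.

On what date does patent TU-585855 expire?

2004-05-02

Earliest priority filing: 3 March 1988.
Base term: 3 March 1988 + 15 years → 3 March 2003.
Appellate Stay Credit: +426 days → 2 May 2004.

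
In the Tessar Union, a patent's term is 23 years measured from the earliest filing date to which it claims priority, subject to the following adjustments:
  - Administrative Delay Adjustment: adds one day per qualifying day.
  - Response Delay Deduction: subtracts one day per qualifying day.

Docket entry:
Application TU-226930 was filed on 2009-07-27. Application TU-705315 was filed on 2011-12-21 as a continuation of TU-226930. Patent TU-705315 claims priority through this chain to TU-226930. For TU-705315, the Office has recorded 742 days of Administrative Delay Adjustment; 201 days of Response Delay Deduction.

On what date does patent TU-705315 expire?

Earliest priority filing: 27 July 2009.
Base term: 27 July 2009 + 23 years → 27 July 2032.
Administrative Delay Adjustment: +742 days → 8 August 2034.
Response Delay Deduction: −201 days → 19 January 2034.

2034-01-19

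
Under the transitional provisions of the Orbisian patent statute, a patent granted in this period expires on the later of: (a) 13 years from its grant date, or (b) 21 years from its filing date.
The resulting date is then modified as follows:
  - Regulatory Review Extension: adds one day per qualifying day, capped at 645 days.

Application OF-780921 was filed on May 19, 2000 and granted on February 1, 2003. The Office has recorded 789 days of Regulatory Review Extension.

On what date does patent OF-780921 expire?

2023-02-23

(a) grant + 13 years → 1 February 2016.
(b) filing + 21 years → 19 May 2021.
Later of the two: 19 May 2021.
Regulatory Review Extension: 789 days claimed exceeds the 645-day cap, so +645 days → 23 February 2023.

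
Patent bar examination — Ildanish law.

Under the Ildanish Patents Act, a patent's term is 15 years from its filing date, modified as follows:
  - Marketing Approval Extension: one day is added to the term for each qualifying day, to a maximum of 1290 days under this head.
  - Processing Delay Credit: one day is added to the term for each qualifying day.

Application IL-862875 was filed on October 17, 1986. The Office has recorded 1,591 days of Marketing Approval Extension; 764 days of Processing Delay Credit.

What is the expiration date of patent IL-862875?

June 2, 2007

Base term: filing date + 15 years → 17 October 2001.
Marketing Approval Extension: 1591 days claimed exceeds the 1290-day cap, so +1290 days → 29 April 2005.
Processing Delay Credit: +764 days → 2 June 2007.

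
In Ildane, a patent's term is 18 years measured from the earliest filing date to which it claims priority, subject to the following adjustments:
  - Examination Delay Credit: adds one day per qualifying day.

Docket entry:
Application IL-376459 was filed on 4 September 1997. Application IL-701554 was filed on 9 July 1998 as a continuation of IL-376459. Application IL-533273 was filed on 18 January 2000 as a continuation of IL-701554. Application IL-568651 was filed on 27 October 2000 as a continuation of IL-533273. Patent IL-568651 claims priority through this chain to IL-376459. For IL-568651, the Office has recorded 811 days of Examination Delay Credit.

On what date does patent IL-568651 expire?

2017-11-23

Earliest priority filing: 4 September 1997.
Base term: 4 September 1997 + 18 years → 4 September 2015.
Examination Delay Credit: +811 days → 23 November 2017.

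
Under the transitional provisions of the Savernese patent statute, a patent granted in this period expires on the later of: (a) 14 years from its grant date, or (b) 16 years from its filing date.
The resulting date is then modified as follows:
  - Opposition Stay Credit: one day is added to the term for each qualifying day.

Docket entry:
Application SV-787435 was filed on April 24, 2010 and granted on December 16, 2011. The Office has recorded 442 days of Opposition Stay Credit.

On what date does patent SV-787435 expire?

(a) grant + 14 years → 16 December 2025.
(b) filing + 16 years → 24 April 2026.
Later of the two: 24 April 2026.
Opposition Stay Credit: +442 days → 10 July 2027.

2027-07-10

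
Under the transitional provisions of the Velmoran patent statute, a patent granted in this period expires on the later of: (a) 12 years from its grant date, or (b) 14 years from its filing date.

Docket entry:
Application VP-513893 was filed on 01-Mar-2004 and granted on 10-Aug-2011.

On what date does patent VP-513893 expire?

(a) grant + 12 years → 10 August 2023.
(b) filing + 14 years → 1 March 2018.
Later of the two: 10 August 2023.

2023-08-10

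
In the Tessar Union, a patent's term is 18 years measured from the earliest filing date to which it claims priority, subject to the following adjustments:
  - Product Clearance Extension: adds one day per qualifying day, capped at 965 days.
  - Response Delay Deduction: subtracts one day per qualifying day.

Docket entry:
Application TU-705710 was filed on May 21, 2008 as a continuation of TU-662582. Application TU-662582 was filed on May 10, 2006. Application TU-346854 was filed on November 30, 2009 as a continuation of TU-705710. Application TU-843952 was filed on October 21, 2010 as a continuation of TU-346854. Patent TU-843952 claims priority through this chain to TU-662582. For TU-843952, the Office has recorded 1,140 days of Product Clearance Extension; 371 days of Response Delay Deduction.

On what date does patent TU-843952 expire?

2025-12-25

Earliest priority filing: 10 May 2006.
Base term: 10 May 2006 + 18 years → 10 May 2024.
Product Clearance Extension: 1140 days claimed exceeds the 965-day cap, so +965 days → 31 December 2026.
Response Delay Deduction: −371 days → 25 December 2025.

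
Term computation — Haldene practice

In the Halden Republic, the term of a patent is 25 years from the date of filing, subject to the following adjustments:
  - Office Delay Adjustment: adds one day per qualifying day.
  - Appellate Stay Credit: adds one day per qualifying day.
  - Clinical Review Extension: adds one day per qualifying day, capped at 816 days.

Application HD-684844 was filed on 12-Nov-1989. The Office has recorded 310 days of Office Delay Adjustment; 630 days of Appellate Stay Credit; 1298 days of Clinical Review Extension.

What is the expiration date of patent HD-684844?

Base term: filing date + 25 years → 12 November 2014.
Office Delay Adjustment: +310 days → 18 September 2015.
Appellate Stay Credit: +630 days → 9 June 2017.
Clinical Review Extension: 1298 days claimed exceeds the 816-day cap, so +816 days → 3 September 2019.

2019-09-03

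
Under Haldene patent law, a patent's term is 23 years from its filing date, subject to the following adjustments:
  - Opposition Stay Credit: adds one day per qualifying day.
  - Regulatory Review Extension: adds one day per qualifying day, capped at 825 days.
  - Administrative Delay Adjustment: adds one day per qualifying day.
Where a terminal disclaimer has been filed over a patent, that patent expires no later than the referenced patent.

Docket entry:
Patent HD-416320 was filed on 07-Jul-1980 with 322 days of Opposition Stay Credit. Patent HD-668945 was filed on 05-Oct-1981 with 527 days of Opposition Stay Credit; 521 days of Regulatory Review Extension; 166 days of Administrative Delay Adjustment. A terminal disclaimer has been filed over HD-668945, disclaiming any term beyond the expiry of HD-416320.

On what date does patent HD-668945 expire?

2004-05-24

Natural term of HD-668945:
  Base: filing + 23 years → 5 October 2004.
  Opposition Stay Credit: +527 days → 16 March 2006.
  Regulatory Review Extension: 521 days (within the 825-day cap) → +521 days → 19 August 2007.
  Administrative Delay Adjustment: +166 days → 1 February 2008.
Expiry of referenced patent HD-416320:
  Base: filing + 23 years → 7 July 2003.
  Opposition Stay Credit: +322 days → 24 May 2004.
Terminal disclaimer: HD-668945 expires on the earlier of 1 February 2008 and 24 May 2004.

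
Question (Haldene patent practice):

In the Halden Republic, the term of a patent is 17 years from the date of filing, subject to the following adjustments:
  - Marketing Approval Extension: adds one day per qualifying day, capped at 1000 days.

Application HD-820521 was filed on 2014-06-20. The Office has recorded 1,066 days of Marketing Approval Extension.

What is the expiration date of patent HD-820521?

Base term: filing date + 17 years → 20 June 2031.
Marketing Approval Extension: 1066 days claimed exceeds the 1000-day cap, so +1000 days → 16 March 2034.

2034-03-16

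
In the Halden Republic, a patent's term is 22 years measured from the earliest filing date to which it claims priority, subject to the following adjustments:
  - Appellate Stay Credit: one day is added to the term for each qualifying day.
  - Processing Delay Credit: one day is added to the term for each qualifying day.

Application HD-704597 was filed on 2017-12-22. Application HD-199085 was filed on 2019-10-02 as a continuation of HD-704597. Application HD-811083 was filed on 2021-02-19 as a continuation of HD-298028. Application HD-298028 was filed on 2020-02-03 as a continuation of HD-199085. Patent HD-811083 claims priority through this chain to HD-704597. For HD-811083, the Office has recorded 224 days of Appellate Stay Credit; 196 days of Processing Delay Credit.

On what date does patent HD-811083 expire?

Earliest priority filing: 22 December 2017.
Base term: 22 December 2017 + 22 years → 22 December 2039.
Appellate Stay Credit: +224 days → 2 August 2040.
Processing Delay Credit: +196 days → 14 February 2041.

2041-02-14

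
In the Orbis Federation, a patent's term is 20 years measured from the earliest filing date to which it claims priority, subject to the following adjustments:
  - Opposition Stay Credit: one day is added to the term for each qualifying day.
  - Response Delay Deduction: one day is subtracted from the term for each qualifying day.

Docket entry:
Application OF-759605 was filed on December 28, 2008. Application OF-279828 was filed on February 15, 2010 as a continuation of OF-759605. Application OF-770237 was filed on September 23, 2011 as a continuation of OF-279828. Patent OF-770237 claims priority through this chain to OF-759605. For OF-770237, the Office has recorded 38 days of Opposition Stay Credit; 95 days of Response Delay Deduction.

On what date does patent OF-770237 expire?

2028-11-01

Earliest priority filing: 28 December 2008.
Base term: 28 December 2008 + 20 years → 28 December 2028.
Opposition Stay Credit: +38 days → 4 February 2029.
Response Delay Deduction: −95 days → 1 November 2028.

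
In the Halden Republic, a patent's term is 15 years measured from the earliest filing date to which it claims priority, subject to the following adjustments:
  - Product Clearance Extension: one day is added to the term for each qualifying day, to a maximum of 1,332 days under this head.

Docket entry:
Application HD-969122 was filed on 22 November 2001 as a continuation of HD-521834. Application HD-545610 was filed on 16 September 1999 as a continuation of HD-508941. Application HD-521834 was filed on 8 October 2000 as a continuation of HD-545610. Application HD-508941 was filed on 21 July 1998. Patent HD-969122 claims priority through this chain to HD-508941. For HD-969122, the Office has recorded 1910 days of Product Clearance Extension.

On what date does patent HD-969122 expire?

March 14, 2017

Earliest priority filing: 21 July 1998.
Base term: 21 July 1998 + 15 years → 21 July 2013.
Product Clearance Extension: 1910 days claimed exceeds the 1332-day cap, so +1332 days → 14 March 2017.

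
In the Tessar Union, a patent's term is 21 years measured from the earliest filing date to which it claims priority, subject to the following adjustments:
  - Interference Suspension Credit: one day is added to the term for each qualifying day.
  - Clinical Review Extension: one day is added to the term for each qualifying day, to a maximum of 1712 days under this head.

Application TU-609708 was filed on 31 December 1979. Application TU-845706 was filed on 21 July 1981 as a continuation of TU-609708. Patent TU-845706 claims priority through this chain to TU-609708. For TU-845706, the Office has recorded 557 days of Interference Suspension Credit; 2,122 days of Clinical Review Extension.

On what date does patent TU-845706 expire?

2007-03-19

Earliest priority filing: 31 December 1979.
Base term: 31 December 1979 + 21 years → 31 December 2000.
Interference Suspension Credit: +557 days → 11 July 2002.
Clinical Review Extension: 2122 days claimed exceeds the 1712-day cap, so +1712 days → 19 March 2007.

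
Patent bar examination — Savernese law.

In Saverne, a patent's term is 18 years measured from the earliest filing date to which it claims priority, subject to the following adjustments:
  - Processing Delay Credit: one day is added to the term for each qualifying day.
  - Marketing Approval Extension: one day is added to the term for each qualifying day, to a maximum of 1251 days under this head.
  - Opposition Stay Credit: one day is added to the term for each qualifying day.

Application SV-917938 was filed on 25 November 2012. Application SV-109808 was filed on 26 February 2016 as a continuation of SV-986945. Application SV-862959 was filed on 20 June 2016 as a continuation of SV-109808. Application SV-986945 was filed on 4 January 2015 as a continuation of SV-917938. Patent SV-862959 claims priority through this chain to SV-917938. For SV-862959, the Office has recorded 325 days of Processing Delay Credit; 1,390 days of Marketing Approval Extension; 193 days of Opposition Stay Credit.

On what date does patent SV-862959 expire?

Earliest priority filing: 25 November 2012.
Base term: 25 November 2012 + 18 years → 25 November 2030.
Processing Delay Credit: +325 days → 16 October 2031.
Marketing Approval Extension: 1390 days claimed exceeds the 1251-day cap, so +1251 days → 20 March 2035.
Opposition Stay Credit: +193 days → 29 September 2035.

2035-09-29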